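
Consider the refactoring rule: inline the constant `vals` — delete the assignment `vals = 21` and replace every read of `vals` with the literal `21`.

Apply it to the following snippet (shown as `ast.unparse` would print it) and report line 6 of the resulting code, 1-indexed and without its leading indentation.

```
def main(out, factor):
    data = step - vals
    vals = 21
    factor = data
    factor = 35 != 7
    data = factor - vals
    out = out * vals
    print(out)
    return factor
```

Transformed code:
def main(out, factor):
    data = step - 21
    factor = data
    factor = 35 != 7
    data = factor - 21
    out = out * 21
    print(out)
    return factor

out = out * 21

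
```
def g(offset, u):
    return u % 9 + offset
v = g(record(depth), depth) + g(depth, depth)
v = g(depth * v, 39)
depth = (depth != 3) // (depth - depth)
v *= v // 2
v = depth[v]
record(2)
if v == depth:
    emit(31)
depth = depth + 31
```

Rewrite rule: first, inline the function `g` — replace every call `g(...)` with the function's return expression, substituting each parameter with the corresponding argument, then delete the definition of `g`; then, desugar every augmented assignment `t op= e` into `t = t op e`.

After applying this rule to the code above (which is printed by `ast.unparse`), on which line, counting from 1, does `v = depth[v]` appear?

5

Transformed code:
v = depth % 9 + record(depth) + (depth % 9 + depth)
v = 39 % 9 + depth * v
depth = (depth != 3) // (depth - depth)
v = v * (v // 2)
v = depth[v]
record(2)
if v == depth:
    emit(31)
depth = depth + 31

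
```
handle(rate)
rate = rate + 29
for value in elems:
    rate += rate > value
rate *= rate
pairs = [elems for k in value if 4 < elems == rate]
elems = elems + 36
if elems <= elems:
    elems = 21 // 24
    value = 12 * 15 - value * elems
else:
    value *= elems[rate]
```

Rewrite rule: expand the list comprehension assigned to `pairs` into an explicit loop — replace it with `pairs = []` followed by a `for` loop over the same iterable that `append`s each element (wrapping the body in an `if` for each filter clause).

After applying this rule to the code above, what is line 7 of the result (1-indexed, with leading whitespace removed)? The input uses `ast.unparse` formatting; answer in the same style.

for k in value:

Transformed code:
handle(rate)
rate = rate + 29
for value in elems:
    rate += rate > value
rate *= rate
pairs = []
for k in value:
    if 4 < elems == rate:
        pairs.append(elems)
elems = elems + 36
if elems <= elems:
    elems = 21 // 24
    value = 12 * 15 - value * elems
else:
    value *= elems[rate]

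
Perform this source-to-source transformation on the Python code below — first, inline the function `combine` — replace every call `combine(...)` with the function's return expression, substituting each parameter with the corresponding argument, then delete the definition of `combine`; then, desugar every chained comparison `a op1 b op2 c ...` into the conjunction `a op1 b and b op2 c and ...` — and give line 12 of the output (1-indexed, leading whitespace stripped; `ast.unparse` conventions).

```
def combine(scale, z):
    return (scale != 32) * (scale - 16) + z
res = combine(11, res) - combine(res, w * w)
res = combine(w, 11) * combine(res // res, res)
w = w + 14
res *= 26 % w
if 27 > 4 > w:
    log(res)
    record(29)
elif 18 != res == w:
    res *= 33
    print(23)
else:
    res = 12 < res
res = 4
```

res = 12 < res

Transformed code:
res = (11 != 32) * (11 - 16) + res - ((res != 32) * (res - 16) + w * w)
res = ((w != 32) * (w - 16) + 11) * ((res // res != 32) * (res // res - 16) + res)
w = w + 14
res *= 26 % w
if 27 > 4 and 4 > w:
    log(res)
    record(29)
elif 18 != res and res == w:
    res *= 33
    print(23)
else:
    res = 12 < res
res = 4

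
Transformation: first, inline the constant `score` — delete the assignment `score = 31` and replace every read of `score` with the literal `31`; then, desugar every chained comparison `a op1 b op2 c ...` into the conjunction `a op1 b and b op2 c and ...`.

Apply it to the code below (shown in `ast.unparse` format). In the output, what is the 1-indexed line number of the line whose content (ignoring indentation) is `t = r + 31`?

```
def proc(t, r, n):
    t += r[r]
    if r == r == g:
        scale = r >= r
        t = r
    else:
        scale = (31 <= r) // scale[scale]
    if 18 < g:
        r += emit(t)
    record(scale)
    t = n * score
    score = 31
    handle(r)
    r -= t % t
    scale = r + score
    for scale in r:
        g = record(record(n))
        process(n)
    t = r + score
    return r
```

Transformed code:
def proc(t, r, n):
    t += r[r]
    if r == r and r == g:
        scale = r >= r
        t = r
    else:
        scale = (31 <= r) // scale[scale]
    if 18 < g:
        r += emit(t)
    record(scale)
    t = n * 31
    handle(r)
    r -= t % t
    scale = r + 31
    for scale in r:
        g = record(record(n))
        process(n)
    t = r + 31
    return r

18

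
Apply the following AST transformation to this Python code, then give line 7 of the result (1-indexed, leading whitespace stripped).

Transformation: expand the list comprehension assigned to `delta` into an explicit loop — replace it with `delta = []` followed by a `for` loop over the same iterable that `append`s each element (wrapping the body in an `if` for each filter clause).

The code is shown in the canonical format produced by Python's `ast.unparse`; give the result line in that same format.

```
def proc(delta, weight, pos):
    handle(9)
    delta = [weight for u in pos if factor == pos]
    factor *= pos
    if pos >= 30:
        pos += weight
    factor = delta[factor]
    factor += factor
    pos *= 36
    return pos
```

Transformed code:
def proc(delta, weight, pos):
    handle(9)
    delta = []
    for u in pos:
        if factor == pos:
            delta.append(weight)
    factor *= pos
    if pos >= 30:
        pos += weight
    factor = delta[factor]
    factor += factor
    pos *= 36
    return pos

factor *= pos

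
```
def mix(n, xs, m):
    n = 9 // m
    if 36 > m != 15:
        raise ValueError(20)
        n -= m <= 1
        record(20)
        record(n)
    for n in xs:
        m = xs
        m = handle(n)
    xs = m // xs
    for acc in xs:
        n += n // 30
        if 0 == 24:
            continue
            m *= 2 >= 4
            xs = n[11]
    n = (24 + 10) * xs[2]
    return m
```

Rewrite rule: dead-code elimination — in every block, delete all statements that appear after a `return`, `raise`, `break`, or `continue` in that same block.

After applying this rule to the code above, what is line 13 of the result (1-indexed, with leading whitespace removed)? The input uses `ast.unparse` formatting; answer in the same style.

n = (24 + 10) * xs[2]

Transformed code:
def mix(n, xs, m):
    n = 9 // m
    if 36 > m != 15:
        raise ValueError(20)
    for n in xs:
        m = xs
        m = handle(n)
    xs = m // xs
    for acc in xs:
        n += n // 30
        if 0 == 24:
            continue
    n = (24 + 10) * xs[2]
    return m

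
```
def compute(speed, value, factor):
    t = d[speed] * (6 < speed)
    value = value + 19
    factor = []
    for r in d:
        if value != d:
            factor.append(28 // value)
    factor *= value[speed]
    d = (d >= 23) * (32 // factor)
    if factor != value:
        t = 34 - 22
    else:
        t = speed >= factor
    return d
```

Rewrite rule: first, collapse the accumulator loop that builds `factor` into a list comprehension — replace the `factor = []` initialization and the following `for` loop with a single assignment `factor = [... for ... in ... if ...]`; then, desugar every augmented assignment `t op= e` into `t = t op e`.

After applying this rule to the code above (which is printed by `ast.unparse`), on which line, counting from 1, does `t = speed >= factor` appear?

10

Transformed code:
def compute(speed, value, factor):
    t = d[speed] * (6 < speed)
    value = value + 19
    factor = [28 // value for r in d if value != d]
    factor = factor * value[speed]
    d = (d >= 23) * (32 // factor)
    if factor != value:
        t = 34 - 22
    else:
        t = speed >= factor
    return d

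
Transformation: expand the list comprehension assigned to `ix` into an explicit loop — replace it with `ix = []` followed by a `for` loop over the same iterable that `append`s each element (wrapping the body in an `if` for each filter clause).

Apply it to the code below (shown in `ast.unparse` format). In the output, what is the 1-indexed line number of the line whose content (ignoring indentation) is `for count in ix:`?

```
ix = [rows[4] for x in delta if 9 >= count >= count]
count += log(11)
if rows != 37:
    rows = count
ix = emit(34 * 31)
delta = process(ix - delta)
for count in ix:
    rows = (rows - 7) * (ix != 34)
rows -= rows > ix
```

Transformed code:
ix = []
for x in delta:
    if 9 >= count >= count:
        ix.append(rows[4])
count += log(11)
if rows != 37:
    rows = count
ix = emit(34 * 31)
delta = process(ix - delta)
for count in ix:
    rows = (rows - 7) * (ix != 34)
rows -= rows > ix

10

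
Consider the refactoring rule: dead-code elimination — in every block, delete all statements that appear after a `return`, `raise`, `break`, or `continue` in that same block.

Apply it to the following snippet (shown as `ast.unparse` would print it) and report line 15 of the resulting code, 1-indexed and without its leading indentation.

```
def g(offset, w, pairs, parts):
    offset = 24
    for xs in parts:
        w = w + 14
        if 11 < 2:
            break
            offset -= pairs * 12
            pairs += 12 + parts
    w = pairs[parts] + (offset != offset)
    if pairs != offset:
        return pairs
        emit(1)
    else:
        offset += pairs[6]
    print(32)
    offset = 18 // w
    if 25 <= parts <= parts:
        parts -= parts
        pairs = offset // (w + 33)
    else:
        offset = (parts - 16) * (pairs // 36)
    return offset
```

parts -= parts

Transformed code:
def g(offset, w, pairs, parts):
    offset = 24
    for xs in parts:
        w = w + 14
        if 11 < 2:
            break
    w = pairs[parts] + (offset != offset)
    if pairs != offset:
        return pairs
    else:
        offset += pairs[6]
    print(32)
    offset = 18 // w
    if 25 <= parts <= parts:
        parts -= parts
        pairs = offset // (w + 33)
    else:
        offset = (parts - 16) * (pairs // 36)
    return offset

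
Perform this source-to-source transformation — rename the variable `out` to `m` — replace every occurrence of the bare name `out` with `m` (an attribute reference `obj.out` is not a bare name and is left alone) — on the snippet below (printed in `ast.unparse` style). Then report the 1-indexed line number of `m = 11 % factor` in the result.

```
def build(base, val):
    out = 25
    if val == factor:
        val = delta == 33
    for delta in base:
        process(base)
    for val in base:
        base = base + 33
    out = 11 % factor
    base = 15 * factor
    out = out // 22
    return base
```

Transformed code:
def build(base, val):
    m = 25
    if val == factor:
        val = delta == 33
    for delta in base:
        process(base)
    for val in base:
        base = base + 33
    m = 11 % factor
    base = 15 * factor
    m = m // 22
    return base

9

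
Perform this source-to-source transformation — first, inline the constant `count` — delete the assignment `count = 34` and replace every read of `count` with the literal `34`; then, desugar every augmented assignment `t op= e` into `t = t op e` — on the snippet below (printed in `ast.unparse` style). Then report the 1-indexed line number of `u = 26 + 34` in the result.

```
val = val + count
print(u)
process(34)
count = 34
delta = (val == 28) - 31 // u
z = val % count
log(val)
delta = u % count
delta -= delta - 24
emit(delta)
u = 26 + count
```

10

Transformed code:
val = val + 34
print(u)
process(34)
delta = (val == 28) - 31 // u
z = val % 34
log(val)
delta = u % 34
delta = delta - (delta - 24)
emit(delta)
u = 26 + 34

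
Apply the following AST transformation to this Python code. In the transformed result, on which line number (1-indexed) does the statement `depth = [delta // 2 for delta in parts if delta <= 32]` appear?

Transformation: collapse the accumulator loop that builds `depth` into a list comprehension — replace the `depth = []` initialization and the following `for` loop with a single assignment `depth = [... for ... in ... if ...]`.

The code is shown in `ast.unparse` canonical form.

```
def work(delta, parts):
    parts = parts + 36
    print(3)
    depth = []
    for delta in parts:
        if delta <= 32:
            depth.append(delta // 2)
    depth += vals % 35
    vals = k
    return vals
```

4

Transformed code:
def work(delta, parts):
    parts = parts + 36
    print(3)
    depth = [delta // 2 for delta in parts if delta <= 32]
    depth += vals % 35
    vals = k
    return vals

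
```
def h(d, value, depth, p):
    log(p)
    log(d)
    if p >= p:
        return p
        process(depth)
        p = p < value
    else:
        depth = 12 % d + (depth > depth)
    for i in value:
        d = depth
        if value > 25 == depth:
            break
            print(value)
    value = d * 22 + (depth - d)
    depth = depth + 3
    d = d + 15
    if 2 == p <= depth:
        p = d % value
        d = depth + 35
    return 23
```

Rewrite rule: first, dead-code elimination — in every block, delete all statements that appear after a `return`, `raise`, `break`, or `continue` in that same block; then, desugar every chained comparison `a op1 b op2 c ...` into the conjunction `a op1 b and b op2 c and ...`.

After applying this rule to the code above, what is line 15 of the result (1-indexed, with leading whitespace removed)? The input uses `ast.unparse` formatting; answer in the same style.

Transformed code:
def h(d, value, depth, p):
    log(p)
    log(d)
    if p >= p:
        return p
    else:
        depth = 12 % d + (depth > depth)
    for i in value:
        d = depth
        if value > 25 and 25 == depth:
            break
    value = d * 22 + (depth - d)
    depth = depth + 3
    d = d + 15
    if 2 == p and p <= depth:
        p = d % value
        d = depth + 35
    return 23

if 2 == p and p <= depth:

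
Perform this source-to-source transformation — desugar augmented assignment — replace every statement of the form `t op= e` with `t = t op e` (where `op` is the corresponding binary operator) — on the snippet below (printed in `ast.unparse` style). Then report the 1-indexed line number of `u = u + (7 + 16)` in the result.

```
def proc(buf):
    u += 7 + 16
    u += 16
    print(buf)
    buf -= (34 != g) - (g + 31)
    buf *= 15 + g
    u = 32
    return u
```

2

Transformed code:
def proc(buf):
    u = u + (7 + 16)
    u = u + 16
    print(buf)
    buf = buf - ((34 != g) - (g + 31))
    buf = buf * (15 + g)
    u = 32
    return u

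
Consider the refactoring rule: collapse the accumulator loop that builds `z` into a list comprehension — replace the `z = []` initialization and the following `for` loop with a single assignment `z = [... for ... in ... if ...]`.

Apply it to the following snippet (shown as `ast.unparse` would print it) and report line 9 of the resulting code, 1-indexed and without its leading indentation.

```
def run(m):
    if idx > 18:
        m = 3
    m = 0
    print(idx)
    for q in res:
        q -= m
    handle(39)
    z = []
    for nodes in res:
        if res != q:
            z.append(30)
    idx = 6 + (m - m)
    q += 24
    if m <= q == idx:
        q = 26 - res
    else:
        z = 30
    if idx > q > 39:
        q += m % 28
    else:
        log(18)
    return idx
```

z = [30 for nodes in res if res != q]

Transformed code:
def run(m):
    if idx > 18:
        m = 3
    m = 0
    print(idx)
    for q in res:
        q -= m
    handle(39)
    z = [30 for nodes in res if res != q]
    idx = 6 + (m - m)
    q += 24
    if m <= q == idx:
        q = 26 - res
    else:
        z = 30
    if idx > q > 39:
        q += m % 28
    else:
        log(18)
    return idx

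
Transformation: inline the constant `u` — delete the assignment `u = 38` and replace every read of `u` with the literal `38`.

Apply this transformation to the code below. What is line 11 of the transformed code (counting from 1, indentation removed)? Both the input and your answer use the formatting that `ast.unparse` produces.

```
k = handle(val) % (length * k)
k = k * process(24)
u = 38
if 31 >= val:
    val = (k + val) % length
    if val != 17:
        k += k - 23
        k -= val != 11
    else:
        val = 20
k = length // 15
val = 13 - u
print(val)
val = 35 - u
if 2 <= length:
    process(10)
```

val = 13 - 38

Transformed code:
k = handle(val) % (length * k)
k = k * process(24)
if 31 >= val:
    val = (k + val) % length
    if val != 17:
        k += k - 23
        k -= val != 11
    else:
        val = 20
k = length // 15
val = 13 - 38
print(val)
val = 35 - 38
if 2 <= length:
    process(10)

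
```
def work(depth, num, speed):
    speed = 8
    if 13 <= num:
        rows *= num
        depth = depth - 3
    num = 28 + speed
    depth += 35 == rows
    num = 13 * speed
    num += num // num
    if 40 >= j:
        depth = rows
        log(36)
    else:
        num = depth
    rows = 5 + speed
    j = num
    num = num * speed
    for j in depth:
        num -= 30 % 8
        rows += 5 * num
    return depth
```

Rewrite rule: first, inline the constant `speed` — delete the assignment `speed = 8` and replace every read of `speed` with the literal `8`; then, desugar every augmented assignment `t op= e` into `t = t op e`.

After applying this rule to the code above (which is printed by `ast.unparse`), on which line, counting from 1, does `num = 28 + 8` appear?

Transformed code:
def work(depth, num, speed):
    if 13 <= num:
        rows = rows * num
        depth = depth - 3
    num = 28 + 8
    depth = depth + (35 == rows)
    num = 13 * 8
    num = num + num // num
    if 40 >= j:
        depth = rows
        log(36)
    else:
        num = depth
    rows = 5 + 8
    j = num
    num = num * 8
    for j in depth:
        num = num - 30 % 8
        rows = rows + 5 * num
    return depth

5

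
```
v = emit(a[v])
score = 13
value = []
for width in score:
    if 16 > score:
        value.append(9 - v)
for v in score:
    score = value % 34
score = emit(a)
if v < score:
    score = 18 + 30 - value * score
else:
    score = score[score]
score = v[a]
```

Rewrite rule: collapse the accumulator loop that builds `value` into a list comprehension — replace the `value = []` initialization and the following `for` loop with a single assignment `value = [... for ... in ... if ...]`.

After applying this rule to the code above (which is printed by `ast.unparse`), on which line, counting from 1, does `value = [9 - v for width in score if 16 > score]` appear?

Transformed code:
v = emit(a[v])
score = 13
value = [9 - v for width in score if 16 > score]
for v in score:
    score = value % 34
score = emit(a)
if v < score:
    score = 18 + 30 - value * score
else:
    score = score[score]
score = v[a]

3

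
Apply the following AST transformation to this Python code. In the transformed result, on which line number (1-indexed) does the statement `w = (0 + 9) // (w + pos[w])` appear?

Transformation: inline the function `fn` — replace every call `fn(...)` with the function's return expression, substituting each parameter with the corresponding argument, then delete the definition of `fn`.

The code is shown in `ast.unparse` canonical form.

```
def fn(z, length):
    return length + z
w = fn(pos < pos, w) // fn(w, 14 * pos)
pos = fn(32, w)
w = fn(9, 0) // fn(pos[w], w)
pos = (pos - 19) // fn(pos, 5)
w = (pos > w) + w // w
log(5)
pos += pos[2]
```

Transformed code:
w = (w + (pos < pos)) // (14 * pos + w)
pos = w + 32
w = (0 + 9) // (w + pos[w])
pos = (pos - 19) // (5 + pos)
w = (pos > w) + w // w
log(5)
pos += pos[2]

3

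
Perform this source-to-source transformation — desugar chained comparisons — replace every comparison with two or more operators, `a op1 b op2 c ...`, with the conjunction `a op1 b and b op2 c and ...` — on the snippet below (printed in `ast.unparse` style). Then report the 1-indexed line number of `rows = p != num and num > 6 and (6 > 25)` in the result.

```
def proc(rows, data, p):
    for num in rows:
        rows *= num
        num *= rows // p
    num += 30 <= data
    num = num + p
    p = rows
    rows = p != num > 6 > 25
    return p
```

8

Transformed code:
def proc(rows, data, p):
    for num in rows:
        rows *= num
        num *= rows // p
    num += 30 <= data
    num = num + p
    p = rows
    rows = p != num and num > 6 and (6 > 25)
    return p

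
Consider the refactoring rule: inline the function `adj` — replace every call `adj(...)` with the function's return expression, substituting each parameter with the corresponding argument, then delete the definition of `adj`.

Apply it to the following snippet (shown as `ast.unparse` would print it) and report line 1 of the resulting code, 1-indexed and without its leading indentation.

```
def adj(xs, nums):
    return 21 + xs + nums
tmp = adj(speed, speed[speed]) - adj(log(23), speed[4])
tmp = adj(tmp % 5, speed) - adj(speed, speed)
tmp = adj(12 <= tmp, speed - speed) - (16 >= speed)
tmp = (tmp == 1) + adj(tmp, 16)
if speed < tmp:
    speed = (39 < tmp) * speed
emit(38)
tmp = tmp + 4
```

Transformed code:
tmp = 21 + speed + speed[speed] - (21 + log(23) + speed[4])
tmp = 21 + tmp % 5 + speed - (21 + speed + speed)
tmp = 21 + (12 <= tmp) + (speed - speed) - (16 >= speed)
tmp = (tmp == 1) + (21 + tmp + 16)
if speed < tmp:
    speed = (39 < tmp) * speed
emit(38)
tmp = tmp + 4

tmp = 21 + speed + speed[speed] - (21 + log(23) + speed[4])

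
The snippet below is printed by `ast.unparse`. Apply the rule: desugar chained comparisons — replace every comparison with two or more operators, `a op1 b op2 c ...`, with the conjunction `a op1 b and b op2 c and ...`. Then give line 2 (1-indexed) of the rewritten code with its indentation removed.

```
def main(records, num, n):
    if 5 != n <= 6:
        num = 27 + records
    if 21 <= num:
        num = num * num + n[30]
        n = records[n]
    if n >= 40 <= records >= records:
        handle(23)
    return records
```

if 5 != n and n <= 6:

Transformed code:
def main(records, num, n):
    if 5 != n and n <= 6:
        num = 27 + records
    if 21 <= num:
        num = num * num + n[30]
        n = records[n]
    if n >= 40 and 40 <= records and (records >= records):
        handle(23)
    return records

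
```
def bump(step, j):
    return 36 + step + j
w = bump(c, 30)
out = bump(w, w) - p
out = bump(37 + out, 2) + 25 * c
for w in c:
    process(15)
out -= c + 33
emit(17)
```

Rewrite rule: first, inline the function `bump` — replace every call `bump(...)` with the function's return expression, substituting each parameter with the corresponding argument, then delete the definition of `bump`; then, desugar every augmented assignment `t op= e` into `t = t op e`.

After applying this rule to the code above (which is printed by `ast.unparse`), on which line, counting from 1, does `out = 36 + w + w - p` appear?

Transformed code:
w = 36 + c + 30
out = 36 + w + w - p
out = 36 + (37 + out) + 2 + 25 * c
for w in c:
    process(15)
out = out - (c + 33)
emit(17)

2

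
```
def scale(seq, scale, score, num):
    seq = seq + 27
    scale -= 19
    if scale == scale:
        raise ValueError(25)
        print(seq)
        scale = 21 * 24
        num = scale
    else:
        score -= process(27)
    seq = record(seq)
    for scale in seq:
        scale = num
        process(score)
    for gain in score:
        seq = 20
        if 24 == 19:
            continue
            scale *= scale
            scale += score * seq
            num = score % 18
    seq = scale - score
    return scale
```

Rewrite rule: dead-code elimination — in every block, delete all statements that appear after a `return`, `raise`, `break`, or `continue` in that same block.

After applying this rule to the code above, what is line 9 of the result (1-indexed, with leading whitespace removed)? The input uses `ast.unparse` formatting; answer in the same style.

for scale in seq:

Transformed code:
def scale(seq, scale, score, num):
    seq = seq + 27
    scale -= 19
    if scale == scale:
        raise ValueError(25)
    else:
        score -= process(27)
    seq = record(seq)
    for scale in seq:
        scale = num
        process(score)
    for gain in score:
        seq = 20
        if 24 == 19:
            continue
    seq = scale - score
    return scale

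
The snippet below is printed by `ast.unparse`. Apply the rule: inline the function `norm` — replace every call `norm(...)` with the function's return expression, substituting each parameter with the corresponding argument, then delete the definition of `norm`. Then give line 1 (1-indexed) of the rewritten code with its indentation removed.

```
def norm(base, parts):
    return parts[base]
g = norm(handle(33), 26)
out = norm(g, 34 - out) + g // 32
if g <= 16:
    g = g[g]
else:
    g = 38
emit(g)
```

g = 26[handle(33)]

Transformed code:
g = 26[handle(33)]
out = (34 - out)[g] + g // 32
if g <= 16:
    g = g[g]
else:
    g = 38
emit(g)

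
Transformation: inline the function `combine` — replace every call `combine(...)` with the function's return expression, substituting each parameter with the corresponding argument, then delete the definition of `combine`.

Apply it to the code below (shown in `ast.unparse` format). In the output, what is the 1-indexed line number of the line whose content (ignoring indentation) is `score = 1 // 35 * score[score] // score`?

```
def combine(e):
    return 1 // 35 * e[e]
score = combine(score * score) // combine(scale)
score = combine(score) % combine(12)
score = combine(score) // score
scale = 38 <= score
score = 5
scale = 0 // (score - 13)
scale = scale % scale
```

Transformed code:
score = 1 // 35 * (score * score)[score * score] // (1 // 35 * scale[scale])
score = 1 // 35 * score[score] % (1 // 35 * 12[12])
score = 1 // 35 * score[score] // score
scale = 38 <= score
score = 5
scale = 0 // (score - 13)
scale = scale % scale

3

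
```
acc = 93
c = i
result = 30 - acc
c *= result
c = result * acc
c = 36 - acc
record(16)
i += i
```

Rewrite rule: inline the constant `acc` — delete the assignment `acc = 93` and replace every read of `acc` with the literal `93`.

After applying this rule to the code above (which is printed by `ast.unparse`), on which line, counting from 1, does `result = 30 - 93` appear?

Transformed code:
c = i
result = 30 - 93
c *= result
c = result * 93
c = 36 - 93
record(16)
i += i

2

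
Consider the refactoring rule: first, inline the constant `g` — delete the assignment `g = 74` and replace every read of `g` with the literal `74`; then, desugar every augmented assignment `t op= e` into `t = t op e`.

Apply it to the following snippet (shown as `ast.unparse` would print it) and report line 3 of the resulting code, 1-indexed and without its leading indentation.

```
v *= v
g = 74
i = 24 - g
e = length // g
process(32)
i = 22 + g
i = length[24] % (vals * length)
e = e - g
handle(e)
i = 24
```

Transformed code:
v = v * v
i = 24 - 74
e = length // 74
process(32)
i = 22 + 74
i = length[24] % (vals * length)
e = e - 74
handle(e)
i = 24

e = length // 74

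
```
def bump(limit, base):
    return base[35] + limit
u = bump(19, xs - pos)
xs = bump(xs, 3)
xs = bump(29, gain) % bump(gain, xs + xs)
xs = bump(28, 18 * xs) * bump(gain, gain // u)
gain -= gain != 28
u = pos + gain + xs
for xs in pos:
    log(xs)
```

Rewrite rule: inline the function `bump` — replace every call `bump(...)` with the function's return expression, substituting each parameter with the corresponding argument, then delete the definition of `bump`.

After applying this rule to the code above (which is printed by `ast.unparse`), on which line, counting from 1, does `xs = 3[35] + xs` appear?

2

Transformed code:
u = (xs - pos)[35] + 19
xs = 3[35] + xs
xs = (gain[35] + 29) % ((xs + xs)[35] + gain)
xs = ((18 * xs)[35] + 28) * ((gain // u)[35] + gain)
gain -= gain != 28
u = pos + gain + xs
for xs in pos:
    log(xs)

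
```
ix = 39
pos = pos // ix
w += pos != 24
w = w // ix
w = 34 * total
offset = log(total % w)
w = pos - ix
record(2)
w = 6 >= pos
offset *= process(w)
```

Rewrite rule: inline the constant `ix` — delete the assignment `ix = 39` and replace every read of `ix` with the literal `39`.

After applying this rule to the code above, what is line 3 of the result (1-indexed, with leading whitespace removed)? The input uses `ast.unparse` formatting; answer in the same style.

w = w // 39

Transformed code:
pos = pos // 39
w += pos != 24
w = w // 39
w = 34 * total
offset = log(total % w)
w = pos - 39
record(2)
w = 6 >= pos
offset *= process(w)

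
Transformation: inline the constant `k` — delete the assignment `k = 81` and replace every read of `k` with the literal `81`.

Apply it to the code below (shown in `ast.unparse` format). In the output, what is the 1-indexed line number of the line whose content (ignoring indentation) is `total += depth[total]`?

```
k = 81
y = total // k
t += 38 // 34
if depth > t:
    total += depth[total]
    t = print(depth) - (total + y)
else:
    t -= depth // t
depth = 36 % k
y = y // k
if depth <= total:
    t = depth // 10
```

4

Transformed code:
y = total // 81
t += 38 // 34
if depth > t:
    total += depth[total]
    t = print(depth) - (total + y)
else:
    t -= depth // t
depth = 36 % 81
y = y // 81
if depth <= total:
    t = depth // 10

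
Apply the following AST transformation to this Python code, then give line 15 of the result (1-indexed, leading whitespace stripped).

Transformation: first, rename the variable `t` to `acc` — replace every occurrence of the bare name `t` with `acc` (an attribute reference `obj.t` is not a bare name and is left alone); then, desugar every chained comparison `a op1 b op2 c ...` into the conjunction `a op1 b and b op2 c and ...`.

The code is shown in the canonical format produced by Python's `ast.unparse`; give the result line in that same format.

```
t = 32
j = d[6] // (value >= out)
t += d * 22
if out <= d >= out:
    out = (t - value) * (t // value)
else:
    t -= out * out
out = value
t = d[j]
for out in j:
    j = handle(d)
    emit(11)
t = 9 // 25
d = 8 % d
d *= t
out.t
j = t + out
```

Transformed code:
acc = 32
j = d[6] // (value >= out)
acc += d * 22
if out <= d and d >= out:
    out = (acc - value) * (acc // value)
else:
    acc -= out * out
out = value
acc = d[j]
for out in j:
    j = handle(d)
    emit(11)
acc = 9 // 25
d = 8 % d
d *= acc
out.t
j = acc + out

d *= acc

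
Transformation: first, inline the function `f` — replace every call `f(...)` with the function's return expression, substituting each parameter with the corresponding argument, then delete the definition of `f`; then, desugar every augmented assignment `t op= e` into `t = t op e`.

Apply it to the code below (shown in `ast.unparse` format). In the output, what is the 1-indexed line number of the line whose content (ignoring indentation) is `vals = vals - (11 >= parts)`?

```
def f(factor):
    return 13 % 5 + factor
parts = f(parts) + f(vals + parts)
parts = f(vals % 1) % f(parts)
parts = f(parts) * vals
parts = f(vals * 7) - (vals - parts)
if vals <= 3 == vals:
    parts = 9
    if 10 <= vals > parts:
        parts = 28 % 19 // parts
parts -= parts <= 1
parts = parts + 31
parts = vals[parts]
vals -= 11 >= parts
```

Transformed code:
parts = 13 % 5 + parts + (13 % 5 + (vals + parts))
parts = (13 % 5 + vals % 1) % (13 % 5 + parts)
parts = (13 % 5 + parts) * vals
parts = 13 % 5 + vals * 7 - (vals - parts)
if vals <= 3 == vals:
    parts = 9
    if 10 <= vals > parts:
        parts = 28 % 19 // parts
parts = parts - (parts <= 1)
parts = parts + 31
parts = vals[parts]
vals = vals - (11 >= parts)

12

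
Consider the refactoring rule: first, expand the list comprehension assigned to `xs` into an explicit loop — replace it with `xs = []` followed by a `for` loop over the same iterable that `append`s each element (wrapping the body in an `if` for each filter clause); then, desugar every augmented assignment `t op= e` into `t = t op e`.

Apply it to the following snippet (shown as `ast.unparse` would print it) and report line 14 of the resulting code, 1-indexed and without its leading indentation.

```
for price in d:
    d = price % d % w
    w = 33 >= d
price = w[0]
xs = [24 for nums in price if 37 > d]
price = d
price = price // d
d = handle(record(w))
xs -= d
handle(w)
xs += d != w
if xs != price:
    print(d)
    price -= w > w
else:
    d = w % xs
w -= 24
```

Transformed code:
for price in d:
    d = price % d % w
    w = 33 >= d
price = w[0]
xs = []
for nums in price:
    if 37 > d:
        xs.append(24)
price = d
price = price // d
d = handle(record(w))
xs = xs - d
handle(w)
xs = xs + (d != w)
if xs != price:
    print(d)
    price = price - (w > w)
else:
    d = w % xs
w = w - 24

xs = xs + (d != w)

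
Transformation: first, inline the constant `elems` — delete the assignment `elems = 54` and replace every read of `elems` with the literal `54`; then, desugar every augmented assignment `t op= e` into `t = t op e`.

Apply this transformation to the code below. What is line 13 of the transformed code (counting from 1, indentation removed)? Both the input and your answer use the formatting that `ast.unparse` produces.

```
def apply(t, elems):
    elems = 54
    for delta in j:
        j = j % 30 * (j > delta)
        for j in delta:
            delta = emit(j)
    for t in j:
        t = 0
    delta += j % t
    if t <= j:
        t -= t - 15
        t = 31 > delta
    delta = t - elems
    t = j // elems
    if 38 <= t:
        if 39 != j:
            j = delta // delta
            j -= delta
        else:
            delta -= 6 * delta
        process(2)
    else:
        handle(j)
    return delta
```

t = j // 54

Transformed code:
def apply(t, elems):
    for delta in j:
        j = j % 30 * (j > delta)
        for j in delta:
            delta = emit(j)
    for t in j:
        t = 0
    delta = delta + j % t
    if t <= j:
        t = t - (t - 15)
        t = 31 > delta
    delta = t - 54
    t = j // 54
    if 38 <= t:
        if 39 != j:
            j = delta // delta
            j = j - delta
        else:
            delta = delta - 6 * delta
        process(2)
    else:
        handle(j)
    return delta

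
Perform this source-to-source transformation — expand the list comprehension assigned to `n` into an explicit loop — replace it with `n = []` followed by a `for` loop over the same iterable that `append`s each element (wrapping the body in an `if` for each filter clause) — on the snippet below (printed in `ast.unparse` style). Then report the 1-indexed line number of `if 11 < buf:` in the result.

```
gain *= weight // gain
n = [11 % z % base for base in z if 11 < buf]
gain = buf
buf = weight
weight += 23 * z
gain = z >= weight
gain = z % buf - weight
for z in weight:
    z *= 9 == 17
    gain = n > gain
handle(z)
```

4

Transformed code:
gain *= weight // gain
n = []
for base in z:
    if 11 < buf:
        n.append(11 % z % base)
gain = buf
buf = weight
weight += 23 * z
gain = z >= weight
gain = z % buf - weight
for z in weight:
    z *= 9 == 17
    gain = n > gain
handle(z)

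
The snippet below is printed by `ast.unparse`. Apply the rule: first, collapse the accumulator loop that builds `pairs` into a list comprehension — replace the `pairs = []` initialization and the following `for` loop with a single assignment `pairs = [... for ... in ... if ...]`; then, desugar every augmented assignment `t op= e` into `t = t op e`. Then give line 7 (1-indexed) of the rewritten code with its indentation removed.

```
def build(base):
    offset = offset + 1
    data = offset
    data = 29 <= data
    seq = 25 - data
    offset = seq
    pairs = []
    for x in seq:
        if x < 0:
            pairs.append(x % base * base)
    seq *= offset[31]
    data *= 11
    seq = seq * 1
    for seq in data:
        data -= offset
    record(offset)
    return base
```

pairs = [x % base * base for x in seq if x < 0]

Transformed code:
def build(base):
    offset = offset + 1
    data = offset
    data = 29 <= data
    seq = 25 - data
    offset = seq
    pairs = [x % base * base for x in seq if x < 0]
    seq = seq * offset[31]
    data = data * 11
    seq = seq * 1
    for seq in data:
        data = data - offset
    record(offset)
    return base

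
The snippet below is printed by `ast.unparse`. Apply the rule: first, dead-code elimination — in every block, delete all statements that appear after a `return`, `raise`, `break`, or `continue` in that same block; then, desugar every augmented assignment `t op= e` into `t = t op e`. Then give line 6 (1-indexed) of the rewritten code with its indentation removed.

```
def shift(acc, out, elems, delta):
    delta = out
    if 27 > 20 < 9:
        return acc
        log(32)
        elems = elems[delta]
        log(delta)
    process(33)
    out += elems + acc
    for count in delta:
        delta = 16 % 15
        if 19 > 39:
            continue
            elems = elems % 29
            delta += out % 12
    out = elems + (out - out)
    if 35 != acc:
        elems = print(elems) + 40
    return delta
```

Transformed code:
def shift(acc, out, elems, delta):
    delta = out
    if 27 > 20 < 9:
        return acc
    process(33)
    out = out + (elems + acc)
    for count in delta:
        delta = 16 % 15
        if 19 > 39:
            continue
    out = elems + (out - out)
    if 35 != acc:
        elems = print(elems) + 40
    return delta

out = out + (elems + acc)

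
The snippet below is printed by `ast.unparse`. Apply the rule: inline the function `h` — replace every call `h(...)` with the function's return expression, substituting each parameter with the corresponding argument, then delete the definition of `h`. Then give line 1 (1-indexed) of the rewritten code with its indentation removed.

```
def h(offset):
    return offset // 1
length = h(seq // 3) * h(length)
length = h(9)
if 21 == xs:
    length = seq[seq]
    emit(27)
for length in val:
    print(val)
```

Transformed code:
length = seq // 3 // 1 * (length // 1)
length = 9 // 1
if 21 == xs:
    length = seq[seq]
    emit(27)
for length in val:
    print(val)

length = seq // 3 // 1 * (length // 1)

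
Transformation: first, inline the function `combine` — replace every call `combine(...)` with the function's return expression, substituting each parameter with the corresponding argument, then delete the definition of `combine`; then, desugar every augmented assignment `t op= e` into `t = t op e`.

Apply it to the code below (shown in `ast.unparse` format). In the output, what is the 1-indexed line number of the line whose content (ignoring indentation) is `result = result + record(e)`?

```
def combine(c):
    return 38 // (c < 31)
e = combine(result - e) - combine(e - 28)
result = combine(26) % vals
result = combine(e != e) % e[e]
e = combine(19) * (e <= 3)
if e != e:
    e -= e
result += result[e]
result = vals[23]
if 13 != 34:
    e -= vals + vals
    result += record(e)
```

11

Transformed code:
e = 38 // (result - e < 31) - 38 // (e - 28 < 31)
result = 38 // (26 < 31) % vals
result = 38 // ((e != e) < 31) % e[e]
e = 38 // (19 < 31) * (e <= 3)
if e != e:
    e = e - e
result = result + result[e]
result = vals[23]
if 13 != 34:
    e = e - (vals + vals)
    result = result + record(e)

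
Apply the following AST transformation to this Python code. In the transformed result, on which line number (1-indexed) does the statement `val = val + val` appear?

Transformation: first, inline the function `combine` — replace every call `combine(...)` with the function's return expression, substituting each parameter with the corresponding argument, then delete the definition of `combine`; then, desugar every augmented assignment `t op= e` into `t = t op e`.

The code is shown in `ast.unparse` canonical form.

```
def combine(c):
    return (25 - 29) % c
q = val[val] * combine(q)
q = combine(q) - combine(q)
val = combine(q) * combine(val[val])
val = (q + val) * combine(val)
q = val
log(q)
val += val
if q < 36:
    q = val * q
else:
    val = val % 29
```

Transformed code:
q = val[val] * ((25 - 29) % q)
q = (25 - 29) % q - (25 - 29) % q
val = (25 - 29) % q * ((25 - 29) % val[val])
val = (q + val) * ((25 - 29) % val)
q = val
log(q)
val = val + val
if q < 36:
    q = val * q
else:
    val = val % 29

7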